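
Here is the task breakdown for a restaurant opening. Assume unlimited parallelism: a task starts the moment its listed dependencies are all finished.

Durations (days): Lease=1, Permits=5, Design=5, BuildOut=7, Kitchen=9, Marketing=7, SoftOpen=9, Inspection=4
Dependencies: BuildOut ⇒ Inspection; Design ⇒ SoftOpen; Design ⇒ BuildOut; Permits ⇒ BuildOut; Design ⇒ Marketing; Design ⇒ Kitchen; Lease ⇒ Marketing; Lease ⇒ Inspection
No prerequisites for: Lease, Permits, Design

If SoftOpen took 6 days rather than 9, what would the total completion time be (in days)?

16

Critical path before the change: Permits→BuildOut→Inspection = 5+7+4 = 16 giving 16 days.
SoftOpen has 2 days of float (longest path through it is 14).
That remains the longest chain; total 16 days.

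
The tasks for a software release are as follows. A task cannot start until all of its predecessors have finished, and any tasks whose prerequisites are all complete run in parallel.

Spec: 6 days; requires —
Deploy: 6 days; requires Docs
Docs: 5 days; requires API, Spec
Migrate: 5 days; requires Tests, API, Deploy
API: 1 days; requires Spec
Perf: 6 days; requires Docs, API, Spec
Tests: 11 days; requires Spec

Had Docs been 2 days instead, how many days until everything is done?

22

Actual critical path: Spec→API→Docs→Deploy→Migrate = 6+1+5+6+5 = 23 ⇒ 23 days.
Since Docs is critical, the -3 change carries straight to that chain (now 20 days).
New critical path: Spec→Tests→Migrate = 6+11+5 = 22 ⇒ 22 days.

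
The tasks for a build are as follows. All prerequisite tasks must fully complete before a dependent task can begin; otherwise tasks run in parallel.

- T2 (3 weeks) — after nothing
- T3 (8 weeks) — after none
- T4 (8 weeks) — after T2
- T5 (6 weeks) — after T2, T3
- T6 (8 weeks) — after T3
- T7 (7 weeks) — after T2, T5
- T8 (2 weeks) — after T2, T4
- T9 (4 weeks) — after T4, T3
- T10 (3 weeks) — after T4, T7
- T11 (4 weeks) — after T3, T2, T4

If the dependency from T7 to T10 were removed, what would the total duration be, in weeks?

21

With the dependency in place, T3→T5→T7→T10 = 8+6+7+3 = 24 sets the finish at 24 weeks.
Without T7→T10, T10's earliest start moves from 21 to 11.
The longest chain is now T3→T5→T7 = 8+6+7 = 21, so the schedule takes 21 weeks.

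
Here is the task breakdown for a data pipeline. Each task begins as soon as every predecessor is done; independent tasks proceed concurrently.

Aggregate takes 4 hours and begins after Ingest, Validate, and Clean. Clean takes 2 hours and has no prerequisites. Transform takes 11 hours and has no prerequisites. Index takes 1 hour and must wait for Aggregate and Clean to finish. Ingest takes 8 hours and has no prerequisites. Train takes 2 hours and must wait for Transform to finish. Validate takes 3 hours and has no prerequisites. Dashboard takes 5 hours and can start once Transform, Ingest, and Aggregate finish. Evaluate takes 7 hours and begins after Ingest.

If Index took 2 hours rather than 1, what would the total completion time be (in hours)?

17

As given, the longest chain is Ingest→Aggregate→Dashboard = 8+4+5 = 17, so the finish is 17 hours.
Index has 4 hours of float (longest path through it is 13).
That remains the longest chain; total 17 hours.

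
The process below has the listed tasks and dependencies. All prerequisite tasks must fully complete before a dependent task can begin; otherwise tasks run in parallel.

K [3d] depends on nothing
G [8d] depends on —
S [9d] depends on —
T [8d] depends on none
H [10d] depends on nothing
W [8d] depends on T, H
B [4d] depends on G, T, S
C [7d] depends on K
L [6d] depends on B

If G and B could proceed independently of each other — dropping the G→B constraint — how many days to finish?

Original critical path: S→B→L = 9+4+6 = 19 ⇒ 19 days.
Dropping G→B doesn't change B's earliest start (9); another predecessor still binds.
After: S→B→L = 9+4+6 = 19 → 19 days.

19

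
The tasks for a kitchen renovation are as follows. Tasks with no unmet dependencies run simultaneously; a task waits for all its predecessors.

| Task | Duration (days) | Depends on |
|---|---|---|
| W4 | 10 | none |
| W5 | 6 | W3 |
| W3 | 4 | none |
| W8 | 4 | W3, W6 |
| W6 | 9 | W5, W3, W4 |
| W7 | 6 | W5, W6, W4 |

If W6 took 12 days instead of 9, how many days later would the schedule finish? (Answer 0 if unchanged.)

Baseline: W3→W5→W6→W7 = 4+6+9+6 = 25 → 25 days.
Since W6 is critical, the +3 change carries straight to that chain (now 28 days).
No other chain overtakes it, so the finish is 28 days.
Change in finish: 28 − 25 = +3 days.

3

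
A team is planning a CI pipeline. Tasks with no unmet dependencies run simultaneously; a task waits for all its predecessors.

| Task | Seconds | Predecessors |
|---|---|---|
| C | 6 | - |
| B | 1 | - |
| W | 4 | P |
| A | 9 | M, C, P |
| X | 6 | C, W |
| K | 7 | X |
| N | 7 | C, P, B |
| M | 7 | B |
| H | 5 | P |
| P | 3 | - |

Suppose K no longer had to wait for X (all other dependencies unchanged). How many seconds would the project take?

17

Before: longest chain P→W→X→K = 3+4+6+7 = 20, finish 20.
Without X→K, K's earliest start moves from 13 to 0.
The longest chain is now B→M→A = 1+7+9 = 17, so the project takes 17 seconds.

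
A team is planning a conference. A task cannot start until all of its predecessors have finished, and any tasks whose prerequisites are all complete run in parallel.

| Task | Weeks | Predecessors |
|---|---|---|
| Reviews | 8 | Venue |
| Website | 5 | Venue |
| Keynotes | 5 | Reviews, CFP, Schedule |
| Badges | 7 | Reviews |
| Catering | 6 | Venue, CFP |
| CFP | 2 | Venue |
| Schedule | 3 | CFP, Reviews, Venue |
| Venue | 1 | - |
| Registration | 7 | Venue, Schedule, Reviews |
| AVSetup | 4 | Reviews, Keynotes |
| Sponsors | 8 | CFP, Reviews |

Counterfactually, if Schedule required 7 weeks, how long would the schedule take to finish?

25

As given, the longest chain is Venue→Reviews→Schedule→Keynotes→AVSetup = 1+8+3+5+4 = 21, so the finish is 21 weeks.
Schedule lies on that path, so at 7 weeks the path becomes 25 weeks.
No other chain overtakes it, so the finish is 25 weeks.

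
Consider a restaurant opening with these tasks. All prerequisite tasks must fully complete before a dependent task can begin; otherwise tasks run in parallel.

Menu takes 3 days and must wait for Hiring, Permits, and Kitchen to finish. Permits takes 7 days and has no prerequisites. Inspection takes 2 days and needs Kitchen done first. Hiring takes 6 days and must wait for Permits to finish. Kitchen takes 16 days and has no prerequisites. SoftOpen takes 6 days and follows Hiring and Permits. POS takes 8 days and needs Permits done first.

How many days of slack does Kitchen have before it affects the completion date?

The longest chain is Permits→Hiring→SoftOpen = 7+6+6 = 19; overall finish 19 days.
Longest path through Kitchen: 19 days (earliest finish 16, latest finish 16).
Float = 19 − 19 = 0.

0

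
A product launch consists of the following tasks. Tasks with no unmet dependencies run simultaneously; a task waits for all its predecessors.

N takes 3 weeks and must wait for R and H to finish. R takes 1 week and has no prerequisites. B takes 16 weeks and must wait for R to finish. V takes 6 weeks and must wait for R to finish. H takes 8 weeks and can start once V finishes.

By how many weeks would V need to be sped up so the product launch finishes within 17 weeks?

Current finish: 18 weeks; target: 17.
V is on every critical path, so each week cut from V cuts the finish by one (this holds down to a finish of 17).
Need 18 − 17 = 1 week off V → V becomes 5 weeks, finish becomes 17.

1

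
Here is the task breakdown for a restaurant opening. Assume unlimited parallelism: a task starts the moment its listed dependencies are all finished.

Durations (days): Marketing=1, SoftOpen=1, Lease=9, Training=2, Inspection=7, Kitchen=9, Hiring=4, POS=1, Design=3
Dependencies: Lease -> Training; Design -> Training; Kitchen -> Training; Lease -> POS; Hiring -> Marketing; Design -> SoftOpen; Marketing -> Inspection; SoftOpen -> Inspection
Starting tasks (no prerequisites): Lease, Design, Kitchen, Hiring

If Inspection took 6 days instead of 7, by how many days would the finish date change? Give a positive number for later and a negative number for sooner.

-1

The binding path is Hiring→Marketing→Inspection = 4+1+7 = 12; finish at 12 days.
Inspection lies on that path, so at 6 days the path becomes 11 days.
The binding chain switches to Lease→Training = 9+2 = 11; finish 11 days.
Change in finish: 11 − 12 = -1 days.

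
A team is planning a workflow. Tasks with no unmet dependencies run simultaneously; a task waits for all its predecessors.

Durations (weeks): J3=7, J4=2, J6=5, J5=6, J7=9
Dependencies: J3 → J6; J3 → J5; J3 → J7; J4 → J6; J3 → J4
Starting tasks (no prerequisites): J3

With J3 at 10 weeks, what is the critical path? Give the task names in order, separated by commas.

J3, J7

Critical path before the change: J3→J7 = 7+9 = 16 giving 16 weeks.
J3 is on the critical path; changing it to 10 makes that path 19 weeks.
That remains the longest chain; total 19 weeks.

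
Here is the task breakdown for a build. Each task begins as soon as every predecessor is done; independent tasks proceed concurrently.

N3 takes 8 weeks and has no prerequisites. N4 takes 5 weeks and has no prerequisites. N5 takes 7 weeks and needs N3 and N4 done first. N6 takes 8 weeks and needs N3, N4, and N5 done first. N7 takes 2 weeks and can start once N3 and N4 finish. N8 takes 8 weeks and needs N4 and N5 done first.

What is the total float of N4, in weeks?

Critical path: N3→N5→N6 = 8+7+8 = 23, so the finish is 23 weeks.
The longest chain containing N4 totals 20 weeks.
Float = 23 − 20 = 3.

3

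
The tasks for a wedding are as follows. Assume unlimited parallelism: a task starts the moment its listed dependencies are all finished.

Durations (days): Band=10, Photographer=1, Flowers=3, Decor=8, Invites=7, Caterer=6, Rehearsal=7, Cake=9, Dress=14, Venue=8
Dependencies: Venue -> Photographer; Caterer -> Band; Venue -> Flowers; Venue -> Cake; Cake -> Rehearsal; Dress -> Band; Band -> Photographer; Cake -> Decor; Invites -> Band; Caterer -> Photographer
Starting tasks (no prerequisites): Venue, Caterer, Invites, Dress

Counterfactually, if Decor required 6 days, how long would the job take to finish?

25

Baseline: Venue→Cake→Decor = 8+9+8 = 25 → 25 days.
Decor lies on that path, so at 6 days the path becomes 23 days.
Now Dress→Band→Photographer = 14+10+1 = 25 is longest, so the finish becomes 25 days.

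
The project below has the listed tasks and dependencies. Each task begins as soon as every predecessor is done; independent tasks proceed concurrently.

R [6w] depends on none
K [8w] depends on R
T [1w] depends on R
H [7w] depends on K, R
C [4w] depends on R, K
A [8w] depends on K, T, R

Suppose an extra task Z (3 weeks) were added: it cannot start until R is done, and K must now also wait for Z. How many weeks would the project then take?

25

Originally the project takes 22 weeks.
With Z inserted, K now waits for max(R, Z).
New critical path: R→Z→K→A = 6+3+8+8 = 25 ⇒ 25 weeks.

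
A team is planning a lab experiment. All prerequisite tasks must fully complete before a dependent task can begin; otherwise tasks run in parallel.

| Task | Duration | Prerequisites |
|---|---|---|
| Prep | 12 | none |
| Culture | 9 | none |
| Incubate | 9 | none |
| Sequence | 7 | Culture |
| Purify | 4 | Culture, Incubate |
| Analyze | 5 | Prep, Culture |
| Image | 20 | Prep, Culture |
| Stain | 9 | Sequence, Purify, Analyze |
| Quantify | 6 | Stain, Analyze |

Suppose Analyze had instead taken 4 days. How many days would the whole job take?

32

Actual critical path: Prep→Analyze→Stain→Quantify = 12+5+9+6 = 32 ⇒ 32 days.
Since Analyze is critical, the -1 change carries straight to that chain (now 31 days).
Now Prep→Image = 12+20 = 32 is longest, so the finish becomes 32 days.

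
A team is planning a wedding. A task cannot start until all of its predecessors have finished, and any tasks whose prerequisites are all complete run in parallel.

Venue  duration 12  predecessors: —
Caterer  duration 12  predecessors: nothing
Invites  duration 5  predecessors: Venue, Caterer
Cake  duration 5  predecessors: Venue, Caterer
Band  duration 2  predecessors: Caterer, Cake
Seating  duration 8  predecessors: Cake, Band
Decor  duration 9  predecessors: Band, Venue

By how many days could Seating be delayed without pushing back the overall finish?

Critical path: Venue→Cake→Band→Decor = 12+5+2+9 = 28, so the finish is 28 days.
Longest path through Seating: 27 days (earliest finish 27, latest finish 28).
Slack of Seating = 20 − 19 = 1 day.

1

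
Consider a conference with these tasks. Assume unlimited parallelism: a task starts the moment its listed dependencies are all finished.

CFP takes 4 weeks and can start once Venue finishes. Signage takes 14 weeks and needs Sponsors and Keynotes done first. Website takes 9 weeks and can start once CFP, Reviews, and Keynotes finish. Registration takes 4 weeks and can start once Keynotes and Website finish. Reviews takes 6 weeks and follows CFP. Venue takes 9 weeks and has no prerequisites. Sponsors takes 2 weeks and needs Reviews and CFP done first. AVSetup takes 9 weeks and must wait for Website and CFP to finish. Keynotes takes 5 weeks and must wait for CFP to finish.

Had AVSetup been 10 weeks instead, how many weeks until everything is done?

38

Actual critical path: Venue→CFP→Reviews→Website→AVSetup = 9+4+6+9+9 = 37 ⇒ 37 weeks.
Since AVSetup is critical, the +1 change carries straight to that chain (now 38 weeks).
That remains the longest chain; total 38 weeks.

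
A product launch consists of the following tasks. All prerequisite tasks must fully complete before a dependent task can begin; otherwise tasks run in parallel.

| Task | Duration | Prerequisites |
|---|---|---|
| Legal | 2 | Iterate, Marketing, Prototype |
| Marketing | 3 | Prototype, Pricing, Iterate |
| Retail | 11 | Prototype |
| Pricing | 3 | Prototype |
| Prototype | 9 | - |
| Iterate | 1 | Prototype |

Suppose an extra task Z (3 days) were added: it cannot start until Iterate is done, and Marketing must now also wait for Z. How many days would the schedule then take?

Originally the schedule takes 20 days.
With Z inserted, Marketing now waits for max(Prototype, Pricing, Iterate, Z).
New critical path: Prototype→Retail = 9+11 = 20 ⇒ 20 days.

20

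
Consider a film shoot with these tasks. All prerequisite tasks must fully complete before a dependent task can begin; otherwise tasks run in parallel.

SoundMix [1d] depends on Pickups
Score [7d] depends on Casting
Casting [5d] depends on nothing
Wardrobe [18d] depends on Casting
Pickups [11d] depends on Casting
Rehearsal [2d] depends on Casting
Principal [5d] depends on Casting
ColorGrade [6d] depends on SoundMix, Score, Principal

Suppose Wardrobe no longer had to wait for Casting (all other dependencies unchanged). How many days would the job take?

With the dependency in place, Casting→Wardrobe = 5+18 = 23 sets the finish at 23 days.
Without Casting→Wardrobe, Wardrobe's earliest start moves from 5 to 0.
New critical path: Casting→Pickups→SoundMix→ColorGrade = 5+11+1+6 = 23 ⇒ 23 days.

23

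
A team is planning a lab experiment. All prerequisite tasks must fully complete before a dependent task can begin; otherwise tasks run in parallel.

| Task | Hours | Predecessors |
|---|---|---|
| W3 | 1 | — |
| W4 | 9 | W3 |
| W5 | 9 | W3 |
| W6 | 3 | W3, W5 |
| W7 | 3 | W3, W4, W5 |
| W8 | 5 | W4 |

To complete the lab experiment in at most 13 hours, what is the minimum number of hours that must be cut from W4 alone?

2

Current finish: 15 hours; target: 13.
W4 is on every critical path, so each hour cut from W4 cuts the finish by one (this holds down to a finish of 13).
Need 15 − 13 = 2 hours off W4 → W4 becomes 7 hours, finish becomes 13.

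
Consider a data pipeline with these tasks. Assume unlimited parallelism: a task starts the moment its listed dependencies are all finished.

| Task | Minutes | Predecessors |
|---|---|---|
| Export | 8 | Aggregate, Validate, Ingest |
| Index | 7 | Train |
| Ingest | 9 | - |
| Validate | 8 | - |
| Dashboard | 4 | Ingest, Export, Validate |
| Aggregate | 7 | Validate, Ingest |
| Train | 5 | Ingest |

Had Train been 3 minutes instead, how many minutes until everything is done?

28

Actual critical path: Ingest→Aggregate→Export→Dashboard = 9+7+8+4 = 28 ⇒ 28 minutes.
Train is off the critical path — its longest chain is 21 minutes, giving 7 of slack.
That remains the longest chain; total 28 minutes.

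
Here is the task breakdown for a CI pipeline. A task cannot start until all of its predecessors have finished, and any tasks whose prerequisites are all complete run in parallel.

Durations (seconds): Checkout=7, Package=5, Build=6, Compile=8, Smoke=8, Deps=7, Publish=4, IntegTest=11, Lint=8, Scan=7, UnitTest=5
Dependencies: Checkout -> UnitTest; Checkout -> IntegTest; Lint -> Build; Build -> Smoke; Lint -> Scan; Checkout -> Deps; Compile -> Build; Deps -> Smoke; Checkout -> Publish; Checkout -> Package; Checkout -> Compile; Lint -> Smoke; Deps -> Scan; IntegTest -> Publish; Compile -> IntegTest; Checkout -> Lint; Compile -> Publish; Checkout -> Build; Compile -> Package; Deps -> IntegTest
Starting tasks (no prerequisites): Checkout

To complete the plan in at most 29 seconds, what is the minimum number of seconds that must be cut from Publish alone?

Current finish: 30 seconds; target: 29.
Publish is on every critical path, so each second cut from Publish cuts the finish by one (this holds down to a finish of 29).
Need 30 − 29 = 1 second off Publish → Publish becomes 3 seconds, finish becomes 29.

1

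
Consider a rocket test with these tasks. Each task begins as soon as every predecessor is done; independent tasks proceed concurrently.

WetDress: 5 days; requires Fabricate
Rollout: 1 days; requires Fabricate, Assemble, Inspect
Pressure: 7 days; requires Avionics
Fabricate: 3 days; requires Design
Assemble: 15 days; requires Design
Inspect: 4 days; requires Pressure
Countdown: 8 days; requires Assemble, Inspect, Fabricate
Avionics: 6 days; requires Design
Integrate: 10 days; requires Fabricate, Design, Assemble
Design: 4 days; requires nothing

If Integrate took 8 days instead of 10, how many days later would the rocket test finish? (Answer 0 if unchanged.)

The binding path is Design→Assemble→Integrate = 4+15+10 = 29; finish at 29 days.
Integrate lies on that path, so at 8 days the path becomes 27 days.
Now Design→Avionics→Pressure→Inspect→Countdown = 4+6+7+4+8 = 29 is longest, so the finish becomes 29 days.
Change in finish: 29 − 29 = +0 days.

0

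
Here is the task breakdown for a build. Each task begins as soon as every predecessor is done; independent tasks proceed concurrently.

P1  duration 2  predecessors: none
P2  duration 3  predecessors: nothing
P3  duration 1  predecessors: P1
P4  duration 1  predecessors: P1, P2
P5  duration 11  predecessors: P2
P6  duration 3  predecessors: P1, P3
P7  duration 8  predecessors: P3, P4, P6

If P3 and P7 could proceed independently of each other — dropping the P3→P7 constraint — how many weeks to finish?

Before: longest chain P1→P3→P6→P7 = 2+1+3+8 = 14, finish 14.
Dropping P3→P7 doesn't change P7's earliest start (6); another predecessor still binds.
New critical path: P1→P3→P6→P7 = 2+1+3+8 = 14 ⇒ 14 weeks.

14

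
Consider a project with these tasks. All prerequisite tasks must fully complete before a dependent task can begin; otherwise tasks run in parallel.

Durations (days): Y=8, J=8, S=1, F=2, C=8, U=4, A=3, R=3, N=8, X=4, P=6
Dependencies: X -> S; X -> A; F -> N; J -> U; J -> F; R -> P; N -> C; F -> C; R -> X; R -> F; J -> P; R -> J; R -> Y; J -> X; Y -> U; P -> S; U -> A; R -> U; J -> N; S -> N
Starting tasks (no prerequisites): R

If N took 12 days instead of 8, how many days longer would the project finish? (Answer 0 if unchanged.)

Critical path before the change: R→J→P→S→N→C = 3+8+6+1+8+8 = 34 giving 34 days.
N lies on that path, so at 12 days the path becomes 38 days.
That remains the longest chain; total 38 days.
Change in finish: 38 − 34 = +4 days.

4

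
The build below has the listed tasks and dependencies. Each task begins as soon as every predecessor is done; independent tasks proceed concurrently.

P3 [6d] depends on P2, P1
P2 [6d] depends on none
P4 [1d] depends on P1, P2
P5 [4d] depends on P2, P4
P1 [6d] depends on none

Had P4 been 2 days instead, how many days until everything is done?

Critical path before the change: P1→P3 = 6+6 = 12 giving 12 days.
P4 is off the critical path — its longest chain is 11 days, giving 1 of slack.
That remains the longest chain; total 12 days.

12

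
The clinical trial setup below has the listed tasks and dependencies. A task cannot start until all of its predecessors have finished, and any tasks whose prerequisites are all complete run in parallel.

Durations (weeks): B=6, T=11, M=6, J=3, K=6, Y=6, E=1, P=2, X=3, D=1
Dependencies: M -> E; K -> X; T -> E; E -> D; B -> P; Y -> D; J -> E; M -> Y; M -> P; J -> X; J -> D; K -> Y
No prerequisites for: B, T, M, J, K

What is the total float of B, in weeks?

Critical path: T→E→D = 11+1+1 = 13, so the finish is 13 weeks.
The longest chain containing B totals 8 weeks.
So B can slip 11 − 6 = 5 weeks.

5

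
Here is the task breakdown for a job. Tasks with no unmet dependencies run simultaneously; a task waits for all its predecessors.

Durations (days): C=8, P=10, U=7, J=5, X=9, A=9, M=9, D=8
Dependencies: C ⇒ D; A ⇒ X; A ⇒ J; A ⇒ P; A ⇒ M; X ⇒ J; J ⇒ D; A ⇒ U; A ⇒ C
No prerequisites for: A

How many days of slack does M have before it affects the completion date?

13

A→X→J→D = 9+9+5+8 = 31 sets the makespan at 31 days.
The longest chain containing M totals 18 days.
Slack of M = 22 − 9 = 13 days.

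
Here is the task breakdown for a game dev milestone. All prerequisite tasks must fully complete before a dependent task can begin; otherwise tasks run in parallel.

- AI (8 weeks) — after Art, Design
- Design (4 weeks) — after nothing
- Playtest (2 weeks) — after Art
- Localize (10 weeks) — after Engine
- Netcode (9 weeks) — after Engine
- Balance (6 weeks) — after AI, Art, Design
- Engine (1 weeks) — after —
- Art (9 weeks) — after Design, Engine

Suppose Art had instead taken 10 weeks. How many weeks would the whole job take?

28

Critical path before the change: Design→Art→AI→Balance = 4+9+8+6 = 27 giving 27 weeks.
Art is on the critical path; changing it to 10 makes that path 28 weeks.
That remains the longest chain; total 28 weeks.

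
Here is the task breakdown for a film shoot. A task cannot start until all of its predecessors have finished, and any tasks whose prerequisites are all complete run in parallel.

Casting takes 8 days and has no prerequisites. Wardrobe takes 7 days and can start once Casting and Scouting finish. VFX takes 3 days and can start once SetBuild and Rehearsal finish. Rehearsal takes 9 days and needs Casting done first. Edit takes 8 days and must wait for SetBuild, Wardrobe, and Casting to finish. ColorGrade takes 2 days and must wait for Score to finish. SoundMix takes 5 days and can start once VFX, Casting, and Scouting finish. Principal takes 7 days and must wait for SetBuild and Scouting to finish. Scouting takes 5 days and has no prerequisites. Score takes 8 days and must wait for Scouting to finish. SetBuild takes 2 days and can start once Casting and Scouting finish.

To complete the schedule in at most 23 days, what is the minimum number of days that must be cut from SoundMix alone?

Current finish: 25 days; target: 23.
SoundMix is on every critical path, so each day cut from SoundMix cuts the finish by one (this holds down to a finish of 23).
Need 25 − 23 = 2 days off SoundMix → SoundMix becomes 3 days, finish becomes 23.

2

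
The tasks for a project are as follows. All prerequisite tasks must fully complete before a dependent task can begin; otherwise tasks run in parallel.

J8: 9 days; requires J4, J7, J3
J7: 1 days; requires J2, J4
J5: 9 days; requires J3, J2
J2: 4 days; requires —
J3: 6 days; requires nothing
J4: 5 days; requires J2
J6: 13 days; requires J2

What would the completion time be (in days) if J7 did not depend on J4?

Original critical path: J2→J4→J7→J8 = 4+5+1+9 = 19 ⇒ 19 days.
Without J4→J7, J7's earliest start moves from 9 to 4.
The longest chain is now J2→J4→J8 = 4+5+9 = 18, so the project takes 18 days.

18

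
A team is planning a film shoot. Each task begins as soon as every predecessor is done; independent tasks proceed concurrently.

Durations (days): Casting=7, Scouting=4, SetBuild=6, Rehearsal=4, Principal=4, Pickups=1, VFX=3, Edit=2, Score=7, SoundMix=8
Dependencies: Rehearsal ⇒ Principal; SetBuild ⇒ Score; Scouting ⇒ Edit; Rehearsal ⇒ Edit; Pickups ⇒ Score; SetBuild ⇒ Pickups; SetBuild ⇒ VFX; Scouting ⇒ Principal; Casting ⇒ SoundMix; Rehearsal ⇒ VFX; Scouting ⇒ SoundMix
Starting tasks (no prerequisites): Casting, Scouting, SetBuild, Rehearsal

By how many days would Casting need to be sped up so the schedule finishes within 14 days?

Current finish: 15 days; target: 14.
Casting is on every critical path, so each day cut from Casting cuts the finish by one (this holds down to a finish of 14).
Need 15 − 14 = 1 day off Casting → Casting becomes 6 days, finish becomes 14.

1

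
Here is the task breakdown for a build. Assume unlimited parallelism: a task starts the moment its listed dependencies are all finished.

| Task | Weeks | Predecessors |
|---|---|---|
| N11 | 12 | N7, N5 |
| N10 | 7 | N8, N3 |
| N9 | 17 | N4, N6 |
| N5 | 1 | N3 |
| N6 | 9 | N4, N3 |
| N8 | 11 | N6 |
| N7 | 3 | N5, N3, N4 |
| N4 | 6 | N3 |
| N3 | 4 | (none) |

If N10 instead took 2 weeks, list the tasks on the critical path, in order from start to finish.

Baseline: N3→N4→N6→N8→N10 = 4+6+9+11+7 = 37 → 37 weeks.
Since N10 is critical, the -5 change carries straight to that chain (now 32 weeks).
Now N3→N4→N6→N9 = 4+6+9+17 = 36 is longest, so the finish becomes 36 weeks.

N3, N4, N6, N9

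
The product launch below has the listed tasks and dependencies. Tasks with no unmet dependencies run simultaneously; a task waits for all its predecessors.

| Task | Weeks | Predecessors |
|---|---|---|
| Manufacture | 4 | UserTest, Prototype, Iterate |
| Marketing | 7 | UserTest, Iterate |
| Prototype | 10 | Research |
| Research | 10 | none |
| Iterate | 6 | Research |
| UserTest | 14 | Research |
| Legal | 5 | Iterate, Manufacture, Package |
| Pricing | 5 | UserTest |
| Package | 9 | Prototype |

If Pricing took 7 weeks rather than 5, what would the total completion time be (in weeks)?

As given, the longest chain is Research→Prototype→Package→Legal = 10+10+9+5 = 34, so the finish is 34 weeks.
The longest path through Pricing is only 29 weeks, so Pricing has float 5.
No other chain overtakes it, so the finish is 34 weeks.

34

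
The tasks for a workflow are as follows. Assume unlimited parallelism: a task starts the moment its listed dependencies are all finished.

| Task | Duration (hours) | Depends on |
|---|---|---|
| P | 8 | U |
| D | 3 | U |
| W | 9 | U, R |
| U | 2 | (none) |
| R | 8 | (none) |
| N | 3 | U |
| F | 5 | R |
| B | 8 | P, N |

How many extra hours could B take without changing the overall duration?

0

U→P→B = 2+8+8 = 18 sets the makespan at 18 hours.
The longest chain containing B totals 18 hours.
Slack of B = 10 − 10 = 0 hours.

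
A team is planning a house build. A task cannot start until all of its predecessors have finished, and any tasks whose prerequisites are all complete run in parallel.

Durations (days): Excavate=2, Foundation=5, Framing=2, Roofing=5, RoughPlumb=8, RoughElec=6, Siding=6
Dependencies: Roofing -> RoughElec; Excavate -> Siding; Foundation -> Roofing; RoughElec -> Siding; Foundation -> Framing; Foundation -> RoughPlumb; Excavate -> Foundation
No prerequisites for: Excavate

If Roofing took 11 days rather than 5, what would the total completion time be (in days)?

30

The binding path is Excavate→Foundation→Roofing→RoughElec→Siding = 2+5+5+6+6 = 24; finish at 24 days.
Roofing lies on that path, so at 11 days the path becomes 30 days.
No other chain overtakes it, so the finish is 30 days.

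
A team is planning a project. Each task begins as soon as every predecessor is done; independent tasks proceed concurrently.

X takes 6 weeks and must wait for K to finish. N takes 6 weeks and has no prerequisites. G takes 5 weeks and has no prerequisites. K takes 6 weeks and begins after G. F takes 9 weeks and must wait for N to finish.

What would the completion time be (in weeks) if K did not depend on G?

15

Before: longest chain G→K→X = 5+6+6 = 17, finish 17.
Without G→K, K's earliest start moves from 5 to 0.
After: N→F = 6+9 = 15 → 15 weeks.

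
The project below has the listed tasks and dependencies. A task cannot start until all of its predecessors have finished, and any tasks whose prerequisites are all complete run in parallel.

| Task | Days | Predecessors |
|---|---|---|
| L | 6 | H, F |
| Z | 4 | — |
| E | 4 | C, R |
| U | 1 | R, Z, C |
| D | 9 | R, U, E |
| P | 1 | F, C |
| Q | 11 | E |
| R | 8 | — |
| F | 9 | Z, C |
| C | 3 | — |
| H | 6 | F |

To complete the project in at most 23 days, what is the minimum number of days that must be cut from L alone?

Current finish: 25 days; target: 23.
L is on every critical path, so each day cut from L cuts the finish by one (this holds down to a finish of 23).
Need 25 − 23 = 2 days off L → L becomes 4 days, finish becomes 23.

2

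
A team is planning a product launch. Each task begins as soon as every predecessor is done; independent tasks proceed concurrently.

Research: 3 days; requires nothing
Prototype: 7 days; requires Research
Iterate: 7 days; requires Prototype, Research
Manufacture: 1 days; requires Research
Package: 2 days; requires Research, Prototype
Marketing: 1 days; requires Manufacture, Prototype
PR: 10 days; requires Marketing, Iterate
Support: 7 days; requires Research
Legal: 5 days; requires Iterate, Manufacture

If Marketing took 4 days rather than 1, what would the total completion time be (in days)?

27

Actual critical path: Research→Prototype→Iterate→PR = 3+7+7+10 = 27 ⇒ 27 days.
Marketing is off the critical path — its longest chain is 21 days, giving 6 of slack.
That remains the longest chain; total 27 days.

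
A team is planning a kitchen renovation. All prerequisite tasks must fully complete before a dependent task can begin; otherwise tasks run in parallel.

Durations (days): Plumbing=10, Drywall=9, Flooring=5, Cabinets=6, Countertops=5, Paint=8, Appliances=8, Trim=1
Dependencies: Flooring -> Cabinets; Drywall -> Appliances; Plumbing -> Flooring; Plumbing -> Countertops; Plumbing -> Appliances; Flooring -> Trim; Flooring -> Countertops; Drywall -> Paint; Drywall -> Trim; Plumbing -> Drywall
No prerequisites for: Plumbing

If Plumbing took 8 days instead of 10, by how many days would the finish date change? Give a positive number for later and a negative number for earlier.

-2

Baseline: Plumbing→Drywall→Paint = 10+9+8 = 27 → 27 days.
Since Plumbing is critical, the -2 change carries straight to that chain (now 25 days).
The critical path is still Plumbing→Drywall→Paint; finish is now 25 days.
Change in finish: 25 − 27 = -2 days.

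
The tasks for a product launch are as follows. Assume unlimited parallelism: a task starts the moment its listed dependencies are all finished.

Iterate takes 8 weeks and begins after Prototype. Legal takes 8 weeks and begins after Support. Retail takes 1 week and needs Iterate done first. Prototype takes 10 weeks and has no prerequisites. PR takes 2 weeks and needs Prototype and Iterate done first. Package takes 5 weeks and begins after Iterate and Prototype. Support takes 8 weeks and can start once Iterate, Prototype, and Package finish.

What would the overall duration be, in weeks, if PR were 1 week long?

As given, the longest chain is Prototype→Iterate→Package→Support→Legal = 10+8+5+8+8 = 39, so the finish is 39 weeks.
The longest path through PR is only 20 weeks, so PR has float 19.
That remains the longest chain; total 39 weeks.

39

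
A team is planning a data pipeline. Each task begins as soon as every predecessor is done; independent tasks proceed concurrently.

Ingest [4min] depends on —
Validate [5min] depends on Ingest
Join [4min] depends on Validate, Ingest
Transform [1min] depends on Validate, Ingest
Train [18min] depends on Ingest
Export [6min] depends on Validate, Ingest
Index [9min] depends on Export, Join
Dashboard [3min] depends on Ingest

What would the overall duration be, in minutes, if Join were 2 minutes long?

The binding path is Ingest→Validate→Export→Index = 4+5+6+9 = 24; finish at 24 minutes.
Join is off the critical path — its longest chain is 22 minutes, giving 2 of slack.
No other chain overtakes it, so the finish is 24 minutes.

24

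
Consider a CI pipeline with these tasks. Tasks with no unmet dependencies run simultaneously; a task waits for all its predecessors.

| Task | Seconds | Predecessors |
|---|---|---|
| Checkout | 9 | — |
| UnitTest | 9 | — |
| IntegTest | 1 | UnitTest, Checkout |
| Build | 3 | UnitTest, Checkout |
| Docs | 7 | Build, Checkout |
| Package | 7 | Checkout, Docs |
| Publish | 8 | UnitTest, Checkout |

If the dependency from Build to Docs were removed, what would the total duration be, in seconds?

Before: longest chain Checkout→Build→Docs→Package = 9+3+7+7 = 26, finish 26.
Without Build→Docs, Docs's earliest start moves from 12 to 9.
The longest chain is now Checkout→Docs→Package = 9+7+7 = 23, so the CI pipeline takes 23 seconds.

23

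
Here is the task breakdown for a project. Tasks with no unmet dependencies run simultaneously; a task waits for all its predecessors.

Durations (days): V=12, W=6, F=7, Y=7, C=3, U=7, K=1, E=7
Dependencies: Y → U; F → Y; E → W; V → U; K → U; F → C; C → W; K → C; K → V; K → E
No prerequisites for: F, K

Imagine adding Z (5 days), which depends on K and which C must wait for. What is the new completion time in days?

21

Originally the schedule takes 21 days.
With Z inserted, C now waits for max(K, F, Z).
New critical path: F→Y→U = 7+7+7 = 21 ⇒ 21 days.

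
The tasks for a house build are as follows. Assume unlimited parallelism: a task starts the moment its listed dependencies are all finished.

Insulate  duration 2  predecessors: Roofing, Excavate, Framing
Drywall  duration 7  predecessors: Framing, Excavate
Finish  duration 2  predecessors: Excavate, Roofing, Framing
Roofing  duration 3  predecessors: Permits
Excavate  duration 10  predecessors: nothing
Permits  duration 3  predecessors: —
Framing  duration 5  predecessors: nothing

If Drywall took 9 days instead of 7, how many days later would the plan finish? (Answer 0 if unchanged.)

As given, the longest chain is Excavate→Drywall = 10+7 = 17, so the finish is 17 days.
Since Drywall is critical, the +2 change carries straight to that chain (now 19 days).
No other chain overtakes it, so the finish is 19 days.
Change in finish: 19 − 17 = +2 days.

2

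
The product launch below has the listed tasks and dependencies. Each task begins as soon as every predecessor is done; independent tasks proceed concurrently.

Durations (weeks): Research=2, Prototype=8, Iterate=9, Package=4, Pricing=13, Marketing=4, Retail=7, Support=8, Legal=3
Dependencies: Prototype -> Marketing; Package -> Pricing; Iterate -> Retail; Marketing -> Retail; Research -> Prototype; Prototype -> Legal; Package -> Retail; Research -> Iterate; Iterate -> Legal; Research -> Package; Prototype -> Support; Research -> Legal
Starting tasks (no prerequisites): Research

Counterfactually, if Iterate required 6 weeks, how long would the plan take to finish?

The binding path is Research→Prototype→Marketing→Retail = 2+8+4+7 = 21; finish at 21 weeks.
Iterate is off the critical path — its longest chain is 18 weeks, giving 3 of slack.
No other chain overtakes it, so the finish is 21 weeks.

21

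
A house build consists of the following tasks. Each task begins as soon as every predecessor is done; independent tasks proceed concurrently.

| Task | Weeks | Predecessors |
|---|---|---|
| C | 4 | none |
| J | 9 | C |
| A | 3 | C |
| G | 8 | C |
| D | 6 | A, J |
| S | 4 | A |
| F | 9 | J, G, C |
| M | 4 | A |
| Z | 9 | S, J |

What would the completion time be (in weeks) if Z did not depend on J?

22

Original critical path: C→J→F = 4+9+9 = 22 ⇒ 22 weeks.
Without J→Z, Z's earliest start moves from 13 to 11.
The longest chain is now C→J→F = 4+9+9 = 22, so the schedule takes 22 weeks.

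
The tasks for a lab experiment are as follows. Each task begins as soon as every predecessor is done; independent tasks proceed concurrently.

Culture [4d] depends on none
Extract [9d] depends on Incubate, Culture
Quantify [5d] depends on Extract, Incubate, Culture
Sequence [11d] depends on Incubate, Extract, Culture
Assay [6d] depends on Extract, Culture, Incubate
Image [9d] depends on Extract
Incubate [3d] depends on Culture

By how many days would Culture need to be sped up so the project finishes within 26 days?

1

Current finish: 27 days; target: 26.
Culture is on every critical path, so each day cut from Culture cuts the finish by one (this holds down to a finish of 24).
Need 27 − 26 = 1 day off Culture → Culture becomes 3 days, finish becomes 26.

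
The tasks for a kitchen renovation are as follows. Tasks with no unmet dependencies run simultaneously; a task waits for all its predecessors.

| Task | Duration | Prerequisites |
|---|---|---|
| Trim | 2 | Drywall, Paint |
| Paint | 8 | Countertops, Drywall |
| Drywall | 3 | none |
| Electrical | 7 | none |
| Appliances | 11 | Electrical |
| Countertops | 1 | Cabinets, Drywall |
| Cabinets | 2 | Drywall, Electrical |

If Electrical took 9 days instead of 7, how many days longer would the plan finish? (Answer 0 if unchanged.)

2

Baseline: Electrical→Cabinets→Countertops→Paint→Trim = 7+2+1+8+2 = 20 → 20 days.
Electrical is on the critical path; changing it to 9 makes that path 22 days.
No other chain overtakes it, so the finish is 22 days.
Change in finish: 22 − 20 = +2 days.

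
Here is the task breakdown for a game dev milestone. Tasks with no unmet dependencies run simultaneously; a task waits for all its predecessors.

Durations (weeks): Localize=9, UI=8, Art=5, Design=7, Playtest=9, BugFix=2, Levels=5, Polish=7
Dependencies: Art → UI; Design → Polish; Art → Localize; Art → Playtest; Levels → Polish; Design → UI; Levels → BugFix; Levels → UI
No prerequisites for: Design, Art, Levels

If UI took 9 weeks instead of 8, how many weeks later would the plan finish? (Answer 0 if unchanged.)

Critical path before the change: Design→UI = 7+8 = 15 giving 15 weeks.
UI is on the critical path; changing it to 9 makes that path 16 weeks.
No other chain overtakes it, so the finish is 16 weeks.
Change in finish: 16 − 15 = +1 weeks.

1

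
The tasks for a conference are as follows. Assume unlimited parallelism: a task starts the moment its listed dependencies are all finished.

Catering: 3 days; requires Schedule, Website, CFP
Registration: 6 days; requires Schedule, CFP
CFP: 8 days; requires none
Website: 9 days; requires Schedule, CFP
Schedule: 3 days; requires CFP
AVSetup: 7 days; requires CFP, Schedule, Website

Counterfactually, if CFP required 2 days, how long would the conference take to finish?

Baseline: CFP→Schedule→Website→AVSetup = 8+3+9+7 = 27 → 27 days.
CFP lies on that path, so at 2 days the path becomes 21 days.
No other chain overtakes it, so the finish is 21 days.

21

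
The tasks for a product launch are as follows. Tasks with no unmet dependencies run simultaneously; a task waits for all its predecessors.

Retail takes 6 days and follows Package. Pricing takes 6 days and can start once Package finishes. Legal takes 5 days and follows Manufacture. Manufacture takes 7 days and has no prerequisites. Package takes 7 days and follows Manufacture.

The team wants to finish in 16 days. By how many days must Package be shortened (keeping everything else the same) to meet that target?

4

Current finish: 20 days; target: 16.
Package is on every critical path, so each day cut from Package cuts the finish by one (this holds down to a finish of 14).
Need 20 − 16 = 4 days off Package → Package becomes 3 days, finish becomes 16.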